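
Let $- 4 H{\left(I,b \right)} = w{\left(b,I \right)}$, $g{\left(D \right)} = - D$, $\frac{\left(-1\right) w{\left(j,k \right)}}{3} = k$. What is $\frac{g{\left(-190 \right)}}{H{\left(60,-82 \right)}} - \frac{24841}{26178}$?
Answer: $\frac{257065}{78534} \approx 3.2733$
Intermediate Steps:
$w{\left(j,k \right)} = - 3 k$
$H{\left(I,b \right)} = \frac{3 I}{4}$ ($H{\left(I,b \right)} = - \frac{\left(-3\right) I}{4} = \frac{3 I}{4}$)
$\frac{g{\left(-190 \right)}}{H{\left(60,-82 \right)}} - \frac{24841}{26178} = \frac{\left(-1\right) \left(-190\right)}{\frac{3}{4} \cdot 60} - \frac{24841}{26178} = \frac{190}{45} - \frac{24841}{26178} = 190 \cdot \frac{1}{45} - \frac{24841}{26178} = \frac{38}{9} - \frac{24841}{26178} = \frac{257065}{78534}$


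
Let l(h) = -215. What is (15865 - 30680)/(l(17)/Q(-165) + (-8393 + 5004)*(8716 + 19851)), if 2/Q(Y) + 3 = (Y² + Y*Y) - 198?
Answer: 29630/205290661 ≈ 0.00014433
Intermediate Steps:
Q(Y) = 2/(-201 + 2*Y²) (Q(Y) = 2/(-3 + ((Y² + Y*Y) - 198)) = 2/(-3 + ((Y² + Y²) - 198)) = 2/(-3 + (2*Y² - 198)) = 2/(-3 + (-198 + 2*Y²)) = 2/(-201 + 2*Y²))
(15865 - 30680)/(l(17)/Q(-165) + (-8393 + 5004)*(8716 + 19851)) = (15865 - 30680)/(-215/(2/(-201 + 2*(-165)²)) + (-8393 + 5004)*(8716 + 19851)) = -14815/(-215/(2/(-201 + 2*27225)) - 3389*28567) = -14815/(-215/(2/(-201 + 54450)) - 96813563) = -14815/(-215/(2/54249) - 96813563) = -14815/(-215/(2*(1/54249)) - 96813563) = -14815/(-215/2/54249 - 96813563) = -14815/(-215*54249/2 - 96813563) = -14815/(-11663535/2 - 96813563) = -14815/(-205290661/2) = -14815*(-2/205290661) = 29630/205290661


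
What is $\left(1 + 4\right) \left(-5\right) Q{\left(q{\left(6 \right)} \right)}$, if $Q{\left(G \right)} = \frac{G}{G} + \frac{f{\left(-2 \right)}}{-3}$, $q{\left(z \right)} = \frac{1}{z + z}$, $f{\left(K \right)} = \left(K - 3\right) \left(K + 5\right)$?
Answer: $-150$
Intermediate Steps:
$f{\left(K \right)} = \left(-3 + K\right) \left(5 + K\right)$
$q{\left(z \right)} = \frac{1}{2 z}$
$Q{\left(G \right)} = 6$ ($Q{\left(G \right)} = \frac{G}{G} + \frac{-15 + \left(-2\right)^{2} + 2 \left(-2\right)}{-3} = 1 + \left(-15 + 4 - 4\right) \left(- \frac{1}{3}\right) = 1 - -5 = 1 + 5 = 6$)
$\left(1 + 4\right) \left(-5\right) Q{\left(q{\left(6 \right)} \right)} = \left(1 + 4\right) \left(-5\right) 6 = 5 \left(-5\right) 6 = \left(-25\right) 6 = -150$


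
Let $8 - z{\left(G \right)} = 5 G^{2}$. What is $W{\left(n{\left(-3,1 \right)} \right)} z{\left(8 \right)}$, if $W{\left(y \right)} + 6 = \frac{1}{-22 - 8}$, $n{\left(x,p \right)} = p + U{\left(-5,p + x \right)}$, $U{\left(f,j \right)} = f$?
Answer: $\frac{9412}{5} \approx 1882.4$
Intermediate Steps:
$n{\left(x,p \right)} = -5 + p$ ($n{\left(x,p \right)} = p - 5 = -5 + p$)
$z{\left(G \right)} = 8 - 5 G^{2}$
$W{\left(y \right)} = - \frac{181}{30}$ ($W{\left(y \right)} = -6 + \frac{1}{-22 - 8} = -6 + \frac{1}{-30} = -6 - \frac{1}{30} = - \frac{181}{30}$)
$W{\left(n{\left(-3,1 \right)} \right)} z{\left(8 \right)} = - \frac{181 \left(8 - 5 \cdot 8^{2}\right)}{30} = - \frac{181 \left(8 - 320\right)}{30} = \left(- \frac{181}{30}\right) \left(-312\right) = \frac{9412}{5}$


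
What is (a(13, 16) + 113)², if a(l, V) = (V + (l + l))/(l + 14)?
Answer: 1062961/81 ≈ 13123.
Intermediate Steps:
a(l, V) = (V + 2*l)/(14 + l)
(a(13, 16) + 113)² = ((16 + 2*13)/(14 + 13) + 113)² = ((16 + 26)/27 + 113)² = ((1/27)*42 + 113)² = (14/9 + 113)² = (1031/9)² = 1062961/81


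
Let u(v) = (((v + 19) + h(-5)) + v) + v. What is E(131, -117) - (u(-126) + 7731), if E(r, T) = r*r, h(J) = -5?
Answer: 9794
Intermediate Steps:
E(r, T) = r**2
u(v) = 14 + 3*v (u(v) = (((v + 19) - 5) + v) + v = (((19 + v) - 5) + v) + v = ((14 + v) + v) + v = (14 + 2*v) + v = 14 + 3*v)
E(131, -117) - (u(-126) + 7731) = 131**2 - ((14 + 3*(-126)) + 7731) = 17161 - ((14 - 378) + 7731) = 17161 - (-364 + 7731) = 17161 - 1*7367 = 17161 - 7367 = 9794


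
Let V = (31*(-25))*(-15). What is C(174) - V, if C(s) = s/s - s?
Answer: -11798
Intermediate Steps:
C(s) = 1 - s
V = 11625 (V = -775*(-15) = 11625)
C(174) - V = (1 - 1*174) - 1*11625 = (1 - 174) - 11625 = -173 - 11625 = -11798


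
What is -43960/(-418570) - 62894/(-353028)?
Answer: 160940971/568334346 ≈ 0.28318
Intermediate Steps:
-43960/(-418570) - 62894/(-353028) = -43960*(-1/418570) - 62894*(-1/353028) = 4396/41857 + 2419/13578 = 160940971/568334346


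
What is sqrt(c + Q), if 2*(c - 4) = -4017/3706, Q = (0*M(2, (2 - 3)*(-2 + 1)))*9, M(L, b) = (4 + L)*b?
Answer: 19*sqrt(131563)/3706 ≈ 1.8596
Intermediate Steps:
M(L, b) = b*(4 + L)
Q = 0 (Q = (0*(((2 - 3)*(-2 + 1))*(4 + 2)))*9 = (0*(-1*(-1)*6))*9 = (0*(1*6))*9 = (0*6)*9 = 0*9 = 0)
c = 25631/7412 (c = 4 + (-4017/3706)/2 = 4 + (-4017*1/3706)/2 = 4 + (1/2)*(-4017/3706) = 4 - 4017/7412 = 25631/7412 ≈ 3.4580)
sqrt(c + Q) = sqrt(25631/7412 + 0) = sqrt(25631/7412) = 19*sqrt(131563)/3706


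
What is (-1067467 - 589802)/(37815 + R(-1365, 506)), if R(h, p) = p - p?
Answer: -552423/12605 ≈ -43.826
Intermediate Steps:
R(h, p) = 0
(-1067467 - 589802)/(37815 + R(-1365, 506)) = (-1067467 - 589802)/(37815 + 0) = -1657269/37815 = -1657269*1/37815 = -552423/12605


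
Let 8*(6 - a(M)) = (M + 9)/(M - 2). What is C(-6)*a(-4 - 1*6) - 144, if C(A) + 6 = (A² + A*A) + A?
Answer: 1723/8 ≈ 215.38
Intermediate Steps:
C(A) = -6 + A + 2*A² (C(A) = -6 + ((A² + A*A) + A) = -6 + ((A² + A²) + A) = -6 + (2*A² + A) = -6 + (A + 2*A²) = -6 + A + 2*A²)
a(M) = 6 - (9 + M)/(8*(-2 + M)) (a(M) = 6 - (M + 9)/(8*(M - 2)) = 6 - (9 + M)/(8*(-2 + M)))
C(-6)*a(-4 - 1*6) - 144 = (-6 - 6 + 2*(-6)²)*((-105 + 47*(-4 - 1*6))/(8*(-2 + (-4 - 1*6)))) - 144 = (-6 - 6 + 2*36)*((-105 + 47*(-4 - 6))/(8*(-2 + (-4 - 6)))) - 144 = (-6 - 6 + 72)*((-105 + 47*(-10))/(8*(-2 - 10))) - 144 = 60*((⅛)*(-105 - 470)/(-12)) - 144 = 60*((⅛)*(-1/12)*(-575)) - 144 = 60*(575/96) - 144 = 2875/8 - 144 = 1723/8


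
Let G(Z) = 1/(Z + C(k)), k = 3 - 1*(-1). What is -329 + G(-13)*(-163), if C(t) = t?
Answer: -2798/9 ≈ -310.89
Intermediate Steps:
k = 4 (k = 3 + 1 = 4)
G(Z) = 1/(4 + Z) (G(Z) = 1/(Z + 4) = 1/(4 + Z))
-329 + G(-13)*(-163) = -329 - 163/(4 - 13) = -329 - 163/(-9) = -329 - ⅑*(-163) = -329 + 163/9 = -2798/9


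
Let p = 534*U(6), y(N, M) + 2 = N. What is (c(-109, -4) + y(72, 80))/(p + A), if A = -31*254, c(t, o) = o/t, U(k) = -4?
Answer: -347/49595 ≈ -0.0069967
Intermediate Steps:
y(N, M) = -2 + N
p = -2136 (p = 534*(-4) = -2136)
A = -7874
(c(-109, -4) + y(72, 80))/(p + A) = (-4/(-109) + (-2 + 72))/(-2136 - 7874) = (-4*(-1/109) + 70)/(-10010) = (4/109 + 70)*(-1/10010) = (7634/109)*(-1/10010) = -347/49595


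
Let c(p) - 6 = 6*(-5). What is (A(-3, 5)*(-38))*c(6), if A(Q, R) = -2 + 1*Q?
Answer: -4560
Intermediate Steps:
A(Q, R) = -2 + Q
c(p) = -24 (c(p) = 6 + 6*(-5) = 6 - 30 = -24)
(A(-3, 5)*(-38))*c(6) = ((-2 - 3)*(-38))*(-24) = -5*(-38)*(-24) = 190*(-24) = -4560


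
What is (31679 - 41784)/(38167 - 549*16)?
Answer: -10105/29383 ≈ -0.34391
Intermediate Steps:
(31679 - 41784)/(38167 - 549*16) = -10105/(38167 - 8784) = -10105/29383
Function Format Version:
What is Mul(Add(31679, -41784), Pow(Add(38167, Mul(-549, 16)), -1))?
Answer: Rational(-10105, 29383) ≈ -0.34391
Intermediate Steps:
Mul(Add(31679, -41784), Pow(Add(38167, Mul(-549, 16)), -1)) = Mul(-10105, Pow(Add(38167, -8784), -1)) = Mul(-10105, Pow(29383, -1)) = Mul(-10105, Rational(1, 29383)) = Rational(-10105, 29383)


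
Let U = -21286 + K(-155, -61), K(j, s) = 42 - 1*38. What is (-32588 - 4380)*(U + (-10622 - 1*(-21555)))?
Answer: 382581832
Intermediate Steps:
K(j, s) = 4 (K(j, s) = 42 - 38 = 4)
U = -21282 (U = -21286 + 4 = -21282)
(-32588 - 4380)*(U + (-10622 - 1*(-21555))) = (-32588 - 4380)*(-21282 + (-10622 - 1*(-21555))) = -36968*(-21282 + (-10622 + 21555)) = -36968*(-21282 + 10933) = -36968*(-10349) = 382581832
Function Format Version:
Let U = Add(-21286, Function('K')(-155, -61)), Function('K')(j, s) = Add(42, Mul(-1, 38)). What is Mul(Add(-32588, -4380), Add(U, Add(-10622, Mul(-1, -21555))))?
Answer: 382581832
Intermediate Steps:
Function('K')(j, s) = 4 (Function('K')(j, s) = Add(42, -38) = 4)
U = -21282 (U = Add(-21286, 4) = -21282)
Mul(Add(-32588, -4380), Add(U, Add(-10622, Mul(-1, -21555)))) = Mul(Add(-32588, -4380), Add(-21282, Add(-10622, Mul(-1, -21555)))) = Mul(-36968, Add(-21282, Add(-10622, 21555))) = Mul(-36968, Add(-21282, 10933)) = Mul(-36968, -10349) = 382581832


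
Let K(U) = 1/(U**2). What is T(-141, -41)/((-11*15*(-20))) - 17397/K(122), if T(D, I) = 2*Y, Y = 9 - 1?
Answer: -213622982096/825 ≈ -2.5894e+8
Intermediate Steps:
Y = 8
T(D, I) = 16 (T(D, I) = 2*8 = 16)
K(U) = U**(-2)
T(-141, -41)/((-11*15*(-20))) - 17397/K(122) = 16/((-11*15*(-20))) - 17397/(122**(-2)) = 16/((-165*(-20))) - 17397/1/14884 = 16/3300 - 17397*14884 = 16*(1/3300) - 258936948 = 4/825 - 258936948 = -213622982096/825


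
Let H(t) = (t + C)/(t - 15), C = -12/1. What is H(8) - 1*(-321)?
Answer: 2251/7 ≈ 321.57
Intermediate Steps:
C = -12 (C = -12*1 = -12)
H(t) = (-12 + t)/(-15 + t) (H(t) = (t - 12)/(t - 15) = (-12 + t)/(-15 + t))
H(8) - 1*(-321) = (-12 + 8)/(-15 + 8) - 1*(-321) = -4/(-7) + 321 = -⅐*(-4) + 321 = 4/7 + 321 = 2251/7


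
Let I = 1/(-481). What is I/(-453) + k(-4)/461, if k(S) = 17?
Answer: 3704642/100448673 ≈ 0.036881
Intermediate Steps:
I = -1/481 ≈ -0.0020790
I/(-453) + k(-4)/461 = -1/481/(-453) + 17/461 = -1/481*(-1/453) + 17*(1/461) = 1/217893 + 17/461 = 3704642/100448673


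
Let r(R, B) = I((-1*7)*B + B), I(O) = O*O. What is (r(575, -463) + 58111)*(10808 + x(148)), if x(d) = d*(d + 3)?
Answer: 257800996620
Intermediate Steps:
x(d) = d*(3 + d)
I(O) = O²
r(R, B) = 36*B² (r(R, B) = ((-1*7)*B + B)² = (-7*B + B)² = (-6*B)² = 36*B²)
(r(575, -463) + 58111)*(10808 + x(148)) = (36*(-463)² + 58111)*(10808 + 148*(3 + 148)) = (36*214369 + 58111)*(10808 + 148*151) = (7717284 + 58111)*(10808 + 22348) = 7775395*33156 = 257800996620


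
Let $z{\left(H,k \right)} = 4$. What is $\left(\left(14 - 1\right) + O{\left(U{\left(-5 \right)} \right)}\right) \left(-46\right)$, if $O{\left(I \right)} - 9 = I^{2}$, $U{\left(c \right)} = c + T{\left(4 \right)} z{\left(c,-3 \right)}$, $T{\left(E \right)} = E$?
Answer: $-6578$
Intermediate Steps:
$U{\left(c \right)} = 16 + c$ ($U{\left(c \right)} = c + 4 \cdot 4 = c + 16 = 16 + c$)
$O{\left(I \right)} = 9 + I^{2}$
$\left(\left(14 - 1\right) + O{\left(U{\left(-5 \right)} \right)}\right) \left(-46\right) = \left(\left(14 - 1\right) + \left(9 + \left(16 - 5\right)^{2}\right)\right) \left(-46\right) = \left(13 + \left(9 + 11^{2}\right)\right) \left(-46\right) = \left(13 + \left(9 + 121\right)\right) \left(-46\right) = \left(13 + 130\right) \left(-46\right) = 143 \left(-46\right) = -6578$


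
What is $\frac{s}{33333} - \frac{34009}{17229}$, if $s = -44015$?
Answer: $- \frac{630652144}{191431419} \approx -3.2944$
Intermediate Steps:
$\frac{s}{33333} - \frac{34009}{17229} = - \frac{44015}{33333} - \frac{34009}{17229} = - \frac{630652144}{191431419}$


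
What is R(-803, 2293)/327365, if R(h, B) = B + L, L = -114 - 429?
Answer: 350/65473 ≈ 0.0053457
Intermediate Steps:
L = -543
R(h, B) = -543 + B (R(h, B) = B - 543 = -543 + B)
R(-803, 2293)/327365 = (-543 + 2293)/327365 = 1750*(1/327365) = 350/65473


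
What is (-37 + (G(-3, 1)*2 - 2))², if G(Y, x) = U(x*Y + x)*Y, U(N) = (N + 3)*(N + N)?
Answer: 225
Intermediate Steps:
U(N) = 2*N*(3 + N) (U(N) = (3 + N)*(2*N) = 2*N*(3 + N))
G(Y, x) = 2*Y*(x + Y*x)*(3 + x + Y*x) (G(Y, x) = (2*(x*Y + x)*(3 + (x*Y + x)))*Y = (2*(Y*x + x)*(3 + (Y*x + x)))*Y = (2*(x + Y*x)*(3 + (x + Y*x)))*Y = (2*(x + Y*x)*(3 + x + Y*x))*Y = 2*Y*(x + Y*x)*(3 + x + Y*x))
(-37 + (G(-3, 1)*2 - 2))² = (-37 + ((2*(-3)*1*(1 - 3)*(3 + 1*(1 - 3)))*2 - 2))² = (-37 + ((2*(-3)*1*(-2)*(3 + 1*(-2)))*2 - 2))² = (-37 + ((2*(-3)*1*(-2)*(3 - 2))*2 - 2))² = (-37 + ((2*(-3)*1*(-2)*1)*2 - 2))² = (-37 + (12*2 - 2))² = (-37 + (24 - 2))² = (-37 + 22)² = (-15)² = 225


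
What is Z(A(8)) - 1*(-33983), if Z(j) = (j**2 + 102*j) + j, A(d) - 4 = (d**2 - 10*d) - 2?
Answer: 32737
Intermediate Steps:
A(d) = 2 + d**2 - 10*d (A(d) = 4 + ((d**2 - 10*d) - 2) = 4 + (-2 + d**2 - 10*d) = 2 + d**2 - 10*d)
Z(j) = j**2 + 103*j
Z(A(8)) - 1*(-33983) = (2 + 8**2 - 10*8)*(103 + (2 + 8**2 - 10*8)) - 1*(-33983) = (2 + 64 - 80)*(103 + (2 + 64 - 80)) + 33983 = -14*(103 - 14) + 33983 = -14*89 + 33983 = -1246 + 33983 = 32737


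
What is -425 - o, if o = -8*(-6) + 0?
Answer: -473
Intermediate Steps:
o = 48 (o = 48 + 0 = 48)
-425 - o = -425 - 1*48 = -425 - 48 = -473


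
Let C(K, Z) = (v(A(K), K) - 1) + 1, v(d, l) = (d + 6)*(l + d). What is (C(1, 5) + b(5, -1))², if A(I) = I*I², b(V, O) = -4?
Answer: 100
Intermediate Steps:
A(I) = I³
v(d, l) = (6 + d)*(d + l)
C(K, Z) = K⁴ + K⁶ + 6*K + 6*K³ (C(K, Z) = (((K³)² + 6*K³ + 6*K + K³*K) - 1) + 1 = ((K⁶ + 6*K³ + 6*K + K⁴) - 1) + 1 = ((K⁴ + K⁶ + 6*K + 6*K³) - 1) + 1 = (-1 + K⁴ + K⁶ + 6*K + 6*K³) + 1 = K⁴ + K⁶ + 6*K + 6*K³)
(C(1, 5) + b(5, -1))² = (1*(6 + 1³ + 1⁵ + 6*1²) - 4)² = (1*(6 + 1 + 1 + 6*1) - 4)² = (1*(6 + 1 + 1 + 6) - 4)² = (1*14 - 4)² = (14 - 4)² = 10² = 100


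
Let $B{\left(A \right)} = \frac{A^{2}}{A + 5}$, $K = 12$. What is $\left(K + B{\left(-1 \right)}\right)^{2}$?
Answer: $\frac{2401}{16} \approx 150.06$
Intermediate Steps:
$B{\left(A \right)} = \frac{A^{2}}{5 + A}$
$\left(K + B{\left(-1 \right)}\right)^{2} = \left(12 + \frac{\left(-1\right)^{2}}{5 - 1}\right)^{2} = \left(12 + 1 \cdot \frac{1}{4}\right)^{2} = \left(12 + \frac{1}{4}\right)^{2} = \left(\frac{49}{4}\right)^{2} = \frac{2401}{16}$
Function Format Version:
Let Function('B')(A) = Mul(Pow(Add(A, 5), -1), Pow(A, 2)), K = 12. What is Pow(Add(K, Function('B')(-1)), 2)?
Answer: Rational(2401, 16) ≈ 150.06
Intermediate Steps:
Function('B')(A) = Mul(Pow(A, 2), Pow(Add(5, A), -1)) (Function('B')(A) = Mul(Pow(Add(5, A), -1), Pow(A, 2)) = Mul(Pow(A, 2), Pow(Add(5, A), -1)))
Pow(Add(K, Function('B')(-1)), 2) = Pow(Add(12, Mul(Pow(-1, 2), Pow(Add(5, -1), -1))), 2) = Pow(Add(12, Mul(1, Pow(4, -1))), 2) = Pow(Add(12, Mul(1, Rational(1, 4))), 2) = Pow(Add(12, Rational(1, 4)), 2) = Pow(Rational(49, 4), 2) = Rational(2401, 16)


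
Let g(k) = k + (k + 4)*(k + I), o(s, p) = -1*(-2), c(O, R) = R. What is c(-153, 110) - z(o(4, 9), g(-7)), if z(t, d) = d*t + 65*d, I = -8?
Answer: -2436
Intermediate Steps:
o(s, p) = 2
g(k) = k + (-8 + k)*(4 + k) (g(k) = k + (k + 4)*(k - 8) = k + (4 + k)*(-8 + k) = k + (-8 + k)*(4 + k))
z(t, d) = 65*d + d*t
c(-153, 110) - z(o(4, 9), g(-7)) = 110 - (-32 + (-7)² - 3*(-7))*(65 + 2) = 110 - (-32 + 49 + 21)*67 = 110 - 38*67 = 110 - 1*2546 = 110 - 2546 = -2436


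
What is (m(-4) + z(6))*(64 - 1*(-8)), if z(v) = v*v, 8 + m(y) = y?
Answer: 1728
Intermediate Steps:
m(y) = -8 + y
z(v) = v**2
(m(-4) + z(6))*(64 - 1*(-8)) = ((-8 - 4) + 6**2)*(64 - 1*(-8)) = (-12 + 36)*(64 + 8) = 24*72 = 1728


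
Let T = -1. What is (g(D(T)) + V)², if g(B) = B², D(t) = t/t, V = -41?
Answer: 1600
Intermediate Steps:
D(t) = 1
(g(D(T)) + V)² = (1² - 41)² = (1 - 41)² = (-40)² = 1600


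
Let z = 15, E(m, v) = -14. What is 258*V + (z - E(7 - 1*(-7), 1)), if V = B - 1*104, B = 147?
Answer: 11123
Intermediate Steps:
V = 43 (V = 147 - 1*104 = 147 - 104 = 43)
258*V + (z - E(7 - 1*(-7), 1)) = 258*43 + (15 - 1*(-14)) = 11094 + (15 + 14) = 11094 + 29 = 11123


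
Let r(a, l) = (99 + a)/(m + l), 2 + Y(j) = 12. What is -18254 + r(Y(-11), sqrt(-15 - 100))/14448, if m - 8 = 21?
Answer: (-263733792*sqrt(115) + 7648279859*I)/(14448*(sqrt(115) - 29*I)) ≈ -18254.0 - 8.2016e-5*I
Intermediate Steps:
m = 29 (m = 8 + 21 = 29)
Y(j) = 10 (Y(j) = -2 + 12 = 10)
r(a, l) = (99 + a)/(29 + l)
-18254 + r(Y(-11), sqrt(-15 - 100))/14448 = -18254 + ((99 + 10)/(29 + sqrt(-15 - 100)))/14448 = -18254 + (109/(29 + sqrt(-115)))*(1/14448) = -18254 + (109/(29 + I*sqrt(115)))*(1/14448) = -18254 + 109/(14448*(29 + I*sqrt(115)))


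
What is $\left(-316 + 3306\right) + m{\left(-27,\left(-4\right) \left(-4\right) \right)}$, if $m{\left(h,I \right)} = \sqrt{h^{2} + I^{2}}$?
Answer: $2990 + \sqrt{985} \approx 3021.4$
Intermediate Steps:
$m{\left(h,I \right)} = \sqrt{I^{2} + h^{2}}$
$\left(-316 + 3306\right) + m{\left(-27,\left(-4\right) \left(-4\right) \right)} = \left(-316 + 3306\right) + \sqrt{\left(\left(-4\right) \left(-4\right)\right)^{2} + \left(-27\right)^{2}} = 2990 + \sqrt{16^{2} + 729} = 2990 + \sqrt{256 + 729} = 2990 + \sqrt{985}$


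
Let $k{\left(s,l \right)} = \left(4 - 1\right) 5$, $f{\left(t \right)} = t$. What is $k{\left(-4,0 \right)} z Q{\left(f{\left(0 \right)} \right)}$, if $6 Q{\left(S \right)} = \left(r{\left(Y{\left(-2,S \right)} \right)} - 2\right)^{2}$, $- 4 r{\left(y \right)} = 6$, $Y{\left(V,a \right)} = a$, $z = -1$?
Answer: $- \frac{245}{8} \approx -30.625$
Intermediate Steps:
$r{\left(y \right)} = - \frac{3}{2}$ ($r{\left(y \right)} = \left(- \frac{1}{4}\right) 6 = - \frac{3}{2}$)
$Q{\left(S \right)} = \frac{49}{24}$ ($Q{\left(S \right)} = \frac{\left(- \frac{3}{2} - 2\right)^{2}}{6} = \frac{\left(- \frac{7}{2}\right)^{2}}{6} = \frac{1}{6} \cdot \frac{49}{4} = \frac{49}{24}$)
$k{\left(s,l \right)} = 15$ ($k{\left(s,l \right)} = 3 \cdot 5 = 15$)
$k{\left(-4,0 \right)} z Q{\left(f{\left(0 \right)} \right)} = 15 \left(-1\right) \frac{49}{24} = \left(-15\right) \frac{49}{24} = - \frac{245}{8}$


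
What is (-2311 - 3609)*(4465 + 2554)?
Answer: -41552480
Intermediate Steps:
(-2311 - 3609)*(4465 + 2554) = -5920*7019 = -41552480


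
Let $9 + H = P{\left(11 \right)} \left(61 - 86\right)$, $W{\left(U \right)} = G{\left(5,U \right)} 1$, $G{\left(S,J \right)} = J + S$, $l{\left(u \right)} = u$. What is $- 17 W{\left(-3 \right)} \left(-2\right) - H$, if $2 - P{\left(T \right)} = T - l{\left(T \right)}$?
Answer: $127$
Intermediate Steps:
$P{\left(T \right)} = 2$ ($P{\left(T \right)} = 2 - \left(T - T\right) = 2 - 0 = 2 + 0 = 2$)
$W{\left(U \right)} = 5 + U$ ($W{\left(U \right)} = \left(U + 5\right) 1 = \left(5 + U\right) 1 = 5 + U$)
$H = -59$ ($H = -9 + 2 \left(61 - 86\right) = -9 + 2 \left(-25\right) = -9 - 50 = -59$)
$- 17 W{\left(-3 \right)} \left(-2\right) - H = - 17 \left(5 - 3\right) \left(-2\right) - -59 = \left(-17\right) 2 \left(-2\right) + 59 = \left(-34\right) \left(-2\right) + 59 = 68 + 59 = 127$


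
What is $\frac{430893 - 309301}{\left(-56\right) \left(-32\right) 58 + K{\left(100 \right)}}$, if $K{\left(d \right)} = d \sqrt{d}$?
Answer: $\frac{15199}{13117} \approx 1.1587$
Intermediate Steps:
$K{\left(d \right)} = d^{\frac{3}{2}}$
$\frac{430893 - 309301}{\left(-56\right) \left(-32\right) 58 + K{\left(100 \right)}} = \frac{430893 - 309301}{\left(-56\right) \left(-32\right) 58 + 100^{\frac{3}{2}}} = \frac{121592}{1792 \cdot 58 + 1000} = \frac{121592}{103936 + 1000} = \frac{121592}{104936} = 121592 \cdot \frac{1}{104936} = \frac{15199}{13117}$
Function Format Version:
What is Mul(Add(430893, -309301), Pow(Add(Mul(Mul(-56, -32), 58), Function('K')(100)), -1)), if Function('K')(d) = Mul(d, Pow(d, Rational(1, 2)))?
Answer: Rational(15199, 13117) ≈ 1.1587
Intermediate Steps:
Function('K')(d) = Pow(d, Rational(3, 2))
Mul(Add(430893, -309301), Pow(Add(Mul(Mul(-56, -32), 58), Function('K')(100)), -1)) = Mul(Add(430893, -309301), Pow(Add(Mul(Mul(-56, -32), 58), Pow(100, Rational(3, 2))), -1)) = Mul(121592, Pow(Add(Mul(1792, 58), 1000), -1)) = Mul(121592, Pow(Add(103936, 1000), -1)) = Mul(121592, Pow(104936, -1)) = Mul(121592, Rational(1, 104936)) = Rational(15199, 13117)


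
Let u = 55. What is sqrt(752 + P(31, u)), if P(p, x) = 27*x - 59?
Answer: 33*sqrt(2) ≈ 46.669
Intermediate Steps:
P(p, x) = -59 + 27*x
sqrt(752 + P(31, u)) = sqrt(752 + (-59 + 27*55)) = sqrt(752 + (-59 + 1485)) = sqrt(752 + 1426) = sqrt(2178) = 33*sqrt(2)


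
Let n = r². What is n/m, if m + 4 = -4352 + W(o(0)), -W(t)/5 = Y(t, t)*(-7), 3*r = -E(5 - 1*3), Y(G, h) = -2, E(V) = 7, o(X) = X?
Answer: -49/39834 ≈ -0.0012301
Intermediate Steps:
r = -7/3 (r = (-1*7)/3 = (⅓)*(-7) = -7/3 ≈ -2.3333)
W(t) = -70 (W(t) = -(-10)*(-7) = -5*14 = -70)
m = -4426 (m = -4 + (-4352 - 70) = -4 - 4422 = -4426)
n = 49/9 (n = (-7/3)² = 49/9 ≈ 5.4444)
n/m = (49/9)/(-4426) = (49/9)*(-1/4426) = -49/39834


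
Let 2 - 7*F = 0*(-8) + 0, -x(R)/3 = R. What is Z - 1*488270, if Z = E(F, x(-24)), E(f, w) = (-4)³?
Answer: -488334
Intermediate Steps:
x(R) = -3*R
F = 2/7 (F = 2/7 - (0*(-8) + 0)/7 = 2/7 - (0 + 0)/7 = 2/7 - ⅐*0 = 2/7 + 0 = 2/7 ≈ 0.28571)
E(f, w) = -64
Z = -64
Z - 1*488270 = -64 - 1*488270 = -64 - 488270 = -488334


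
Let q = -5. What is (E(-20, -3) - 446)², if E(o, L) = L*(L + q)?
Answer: 178084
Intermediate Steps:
E(o, L) = L*(-5 + L) (E(o, L) = L*(L - 5) = L*(-5 + L))
(E(-20, -3) - 446)² = (-3*(-5 - 3) - 446)² = (-3*(-8) - 446)² = (24 - 446)² = (-422)² = 178084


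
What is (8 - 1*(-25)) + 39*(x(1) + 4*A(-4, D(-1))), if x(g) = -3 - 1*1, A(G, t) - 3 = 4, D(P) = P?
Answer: 969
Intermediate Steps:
A(G, t) = 7 (A(G, t) = 3 + 4 = 7)
x(g) = -4 (x(g) = -3 - 1 = -4)
(8 - 1*(-25)) + 39*(x(1) + 4*A(-4, D(-1))) = (8 - 1*(-25)) + 39*(-4 + 4*7) = (8 + 25) + 39*(-4 + 28) = 33 + 39*24 = 33 + 936 = 969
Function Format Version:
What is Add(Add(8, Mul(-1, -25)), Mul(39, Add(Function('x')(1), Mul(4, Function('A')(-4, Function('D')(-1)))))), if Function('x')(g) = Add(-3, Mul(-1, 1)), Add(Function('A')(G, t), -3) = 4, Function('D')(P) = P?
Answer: 969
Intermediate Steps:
Function('A')(G, t) = 7 (Function('A')(G, t) = Add(3, 4) = 7)
Function('x')(g) = -4 (Function('x')(g) = Add(-3, -1) = -4)
Add(Add(8, Mul(-1, -25)), Mul(39, Add(Function('x')(1), Mul(4, Function('A')(-4, Function('D')(-1)))))) = Add(Add(8, Mul(-1, -25)), Mul(39, Add(-4, Mul(4, 7)))) = Add(Add(8, 25), Mul(39, Add(-4, 28))) = Add(33, Mul(39, 24)) = Add(33, 936) = 969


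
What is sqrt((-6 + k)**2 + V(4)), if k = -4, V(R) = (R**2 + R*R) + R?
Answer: 2*sqrt(34) ≈ 11.662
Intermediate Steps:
V(R) = R + 2*R**2 (V(R) = (R**2 + R**2) + R = 2*R**2 + R = R + 2*R**2)
sqrt((-6 + k)**2 + V(4)) = sqrt((-6 - 4)**2 + 4*(1 + 2*4)) = sqrt((-10)**2 + 4*(1 + 8)) = sqrt(100 + 4*9) = sqrt(100 + 36) = sqrt(136) = 2*sqrt(34)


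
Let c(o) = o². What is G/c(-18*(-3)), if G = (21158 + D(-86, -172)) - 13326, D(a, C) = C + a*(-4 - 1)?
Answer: 4045/1458 ≈ 2.7743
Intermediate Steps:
D(a, C) = C - 5*a (D(a, C) = C + a*(-5) = C - 5*a)
G = 8090 (G = (21158 + (-172 - 5*(-86))) - 13326 = (21158 + (-172 + 430)) - 13326 = (21158 + 258) - 13326 = 21416 - 13326 = 8090)
G/c(-18*(-3)) = 8090/((-18*(-3))²) = 8090/(54²) = 8090/2916 = 8090*(1/2916) = 4045/1458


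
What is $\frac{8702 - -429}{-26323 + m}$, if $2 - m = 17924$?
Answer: $- \frac{9131}{44245} \approx -0.20637$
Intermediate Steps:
$m = -17922$ ($m = 2 - 17924 = -17922$)
$\frac{8702 - -429}{-26323 + m} = \frac{8702 - -429}{-26323 - 17922} = \frac{8702 + \left(-1729 + 2158\right)}{-44245} = \left(8702 + 429\right) \left(- \frac{1}{44245}\right) = 9131 \left(- \frac{1}{44245}\right) = - \frac{9131}{44245}$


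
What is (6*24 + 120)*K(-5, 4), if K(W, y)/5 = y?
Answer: 5280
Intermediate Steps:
K(W, y) = 5*y
(6*24 + 120)*K(-5, 4) = (6*24 + 120)*(5*4) = (144 + 120)*20 = 264*20 = 5280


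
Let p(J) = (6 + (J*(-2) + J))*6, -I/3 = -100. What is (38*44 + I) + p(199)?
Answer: 814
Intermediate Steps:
I = 300 (I = -3*(-100) = 300)
p(J) = 36 - 6*J (p(J) = (6 + (-2*J + J))*6 = (6 - J)*6 = 36 - 6*J)
(38*44 + I) + p(199) = (38*44 + 300) + (36 - 6*199) = (1672 + 300) + (36 - 1194) = 1972 - 1158 = 814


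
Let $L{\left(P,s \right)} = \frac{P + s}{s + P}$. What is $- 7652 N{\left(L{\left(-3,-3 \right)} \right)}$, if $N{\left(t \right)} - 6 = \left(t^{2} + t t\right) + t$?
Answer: $-68868$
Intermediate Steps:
$L{\left(P,s \right)} = 1$ ($L{\left(P,s \right)} = \frac{P + s}{P + s} = 1$)
$N{\left(t \right)} = 6 + t + 2 t^{2}$ ($N{\left(t \right)} = 6 + \left(\left(t^{2} + t t\right) + t\right) = 6 + \left(\left(t^{2} + t^{2}\right) + t\right) = 6 + \left(2 t^{2} + t\right) = 6 + \left(t + 2 t^{2}\right) = 6 + t + 2 t^{2}$)
$- 7652 N{\left(L{\left(-3,-3 \right)} \right)} = - 7652 \left(6 + 1 + 2 \cdot 1^{2}\right) = - 7652 \left(6 + 1 + 2 \cdot 1\right) = - 7652 \left(6 + 1 + 2\right) = \left(-7652\right) 9 = -68868$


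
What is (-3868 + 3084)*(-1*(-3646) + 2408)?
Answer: -4746336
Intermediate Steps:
(-3868 + 3084)*(-1*(-3646) + 2408) = -784*(3646 + 2408) = -784*6054 = -4746336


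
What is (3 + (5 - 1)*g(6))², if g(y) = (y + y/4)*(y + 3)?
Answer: 74529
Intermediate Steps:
g(y) = 5*y*(3 + y)/4 (g(y) = (y + y*(¼))*(3 + y) = (y + y/4)*(3 + y) = (5*y/4)*(3 + y) = 5*y*(3 + y)/4)
(3 + (5 - 1)*g(6))² = (3 + (5 - 1)*((5/4)*6*(3 + 6)))² = (3 + 4*((5/4)*6*9))² = (3 + 4*(135/2))² = (3 + 270)² = 273² = 74529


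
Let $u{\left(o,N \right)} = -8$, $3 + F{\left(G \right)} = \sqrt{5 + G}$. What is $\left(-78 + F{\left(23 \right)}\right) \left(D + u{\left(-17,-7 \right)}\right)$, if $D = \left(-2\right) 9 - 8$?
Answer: $2754 - 68 \sqrt{7} \approx 2574.1$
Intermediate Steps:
$F{\left(G \right)} = -3 + \sqrt{5 + G}$
$D = -26$ ($D = -18 - 8 = -26$)
$\left(-78 + F{\left(23 \right)}\right) \left(D + u{\left(-17,-7 \right)}\right) = \left(-78 - \left(3 - \sqrt{5 + 23}\right)\right) \left(-26 - 8\right) = \left(-78 - \left(3 - \sqrt{28}\right)\right) \left(-34\right) = \left(-78 - \left(3 - 2 \sqrt{7}\right)\right) \left(-34\right) = \left(-81 + 2 \sqrt{7}\right) \left(-34\right) = 2754 - 68 \sqrt{7}$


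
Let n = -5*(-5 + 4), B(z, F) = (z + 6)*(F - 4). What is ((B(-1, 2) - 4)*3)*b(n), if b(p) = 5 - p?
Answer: 0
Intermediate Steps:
B(z, F) = (-4 + F)*(6 + z) (B(z, F) = (6 + z)*(-4 + F) = (-4 + F)*(6 + z))
n = 5 (n = -5*(-1) = 5)
((B(-1, 2) - 4)*3)*b(n) = (((-24 - 4*(-1) + 6*2 + 2*(-1)) - 4)*3)*(5 - 1*5) = (((-24 + 4 + 12 - 2) - 4)*3)*(5 - 5) = ((-10 - 4)*3)*0 = -14*3*0 = -42*0 = 0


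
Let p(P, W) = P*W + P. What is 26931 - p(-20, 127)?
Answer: 29491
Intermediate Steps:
p(P, W) = P + P*W
26931 - p(-20, 127) = 26931 - (-20)*(1 + 127) = 26931 - (-20)*128 = 26931 - 1*(-2560) = 26931 + 2560 = 29491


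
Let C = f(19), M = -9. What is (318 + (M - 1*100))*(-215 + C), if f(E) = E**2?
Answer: 30514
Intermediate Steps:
C = 361 (C = 19**2 = 361)
(318 + (M - 1*100))*(-215 + C) = (318 + (-9 - 1*100))*(-215 + 361) = (318 + (-9 - 100))*146 = (318 - 109)*146 = 209*146 = 30514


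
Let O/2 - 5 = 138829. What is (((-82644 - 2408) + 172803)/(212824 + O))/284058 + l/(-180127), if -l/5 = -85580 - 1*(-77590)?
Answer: -129445228983461/583645731509304 ≈ -0.22179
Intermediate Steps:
O = 277668 (O = 10 + 2*138829 = 10 + 277658 = 277668)
l = 39950 (l = -5*(-85580 - 1*(-77590)) = -5*(-85580 + 77590) = -5*(-7990) = 39950)
(((-82644 - 2408) + 172803)/(212824 + O))/284058 + l/(-180127) = (((-82644 - 2408) + 172803)/(212824 + 277668))/284058 + 39950/(-180127) = ((-85052 + 172803)/490492)*(1/284058) + 39950*(-1/180127) = (87751*(1/490492))*(1/284058) - 39950/180127 = (87751/490492)*(1/284058) - 39950/180127 = 87751/139328176536 - 39950/180127 = -129445228983461/583645731509304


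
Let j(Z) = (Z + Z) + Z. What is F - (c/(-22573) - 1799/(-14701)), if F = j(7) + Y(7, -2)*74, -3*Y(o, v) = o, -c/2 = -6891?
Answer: -150503780150/995537019 ≈ -151.18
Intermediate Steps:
c = 13782 (c = -2*(-6891) = 13782)
Y(o, v) = -o/3
j(Z) = 3*Z (j(Z) = 2*Z + Z = 3*Z)
F = -455/3 (F = 3*7 - ⅓*7*74 = 21 - 7/3*74 = 21 - 518/3 = -455/3 ≈ -151.67)
F - (c/(-22573) - 1799/(-14701)) = -455/3 - (13782/(-22573) - 1799/(-14701)) = -455/3 - (13782*(-1/22573) - 1799*(-1/14701)) = -455/3 - (-13782/22573 + 1799/14701) = -455/3 - 1*(-162000355/331845673) = -455/3 + 162000355/331845673 = -150503780150/995537019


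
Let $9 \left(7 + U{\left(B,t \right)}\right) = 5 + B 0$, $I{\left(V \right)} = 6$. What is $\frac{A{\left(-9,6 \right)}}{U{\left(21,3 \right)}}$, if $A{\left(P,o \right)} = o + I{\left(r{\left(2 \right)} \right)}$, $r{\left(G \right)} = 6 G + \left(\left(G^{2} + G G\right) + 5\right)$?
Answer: $- \frac{54}{29} \approx -1.8621$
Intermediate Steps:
$r{\left(G \right)} = 5 + 2 G^{2} + 6 G$ ($r{\left(G \right)} = 6 G + \left(\left(G^{2} + G^{2}\right) + 5\right) = 6 G + \left(2 G^{2} + 5\right) = 6 G + \left(5 + 2 G^{2}\right) = 5 + 2 G^{2} + 6 G$)
$A{\left(P,o \right)} = 6 + o$ ($A{\left(P,o \right)} = o + 6 = 6 + o$)
$U{\left(B,t \right)} = - \frac{58}{9}$ ($U{\left(B,t \right)} = -7 + \frac{5 + B 0}{9} = -7 + \frac{5 + 0}{9} = -7 + \frac{1}{9} \cdot 5 = -7 + \frac{5}{9} = - \frac{58}{9}$)
$\frac{A{\left(-9,6 \right)}}{U{\left(21,3 \right)}} = \frac{6 + 6}{- \frac{58}{9}} = 12 \left(- \frac{9}{58}\right) = - \frac{54}{29}$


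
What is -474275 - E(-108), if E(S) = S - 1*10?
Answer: -474157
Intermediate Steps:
E(S) = -10 + S (E(S) = S - 10 = -10 + S)
-474275 - E(-108) = -474275 - (-10 - 108) = -474275 - 1*(-118) = -474275 + 118 = -474157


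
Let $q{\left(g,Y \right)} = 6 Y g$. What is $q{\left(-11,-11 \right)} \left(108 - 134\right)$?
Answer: $-18876$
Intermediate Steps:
$q{\left(g,Y \right)} = 6 Y g$
$q{\left(-11,-11 \right)} \left(108 - 134\right) = 6 \left(-11\right) \left(-11\right) \left(108 - 134\right) = 726 \left(-26\right) = -18876$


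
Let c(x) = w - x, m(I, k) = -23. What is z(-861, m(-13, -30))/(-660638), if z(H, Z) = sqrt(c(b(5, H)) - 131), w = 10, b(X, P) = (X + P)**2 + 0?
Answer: -I*sqrt(732857)/660638 ≈ -0.0012958*I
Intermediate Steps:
b(X, P) = (P + X)**2 (b(X, P) = (P + X)**2 + 0 = (P + X)**2)
c(x) = 10 - x
z(H, Z) = sqrt(-121 - (5 + H)**2) (z(H, Z) = sqrt((10 - (H + 5)**2) - 131) = sqrt((10 - (5 + H)**2) - 131) = sqrt(-121 - (5 + H)**2))
z(-861, m(-13, -30))/(-660638) = sqrt(-121 - (5 - 861)**2)/(-660638) = sqrt(-121 - 1*(-856)**2)*(-1/660638) = sqrt(-121 - 1*732736)*(-1/660638) = sqrt(-121 - 732736)*(-1/660638) = sqrt(-732857)*(-1/660638) = (I*sqrt(732857))*(-1/660638) = -I*sqrt(732857)/660638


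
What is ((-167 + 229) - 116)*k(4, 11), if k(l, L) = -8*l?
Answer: 1728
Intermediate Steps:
((-167 + 229) - 116)*k(4, 11) = ((-167 + 229) - 116)*(-8*4) = (62 - 116)*(-32) = -54*(-32) = 1728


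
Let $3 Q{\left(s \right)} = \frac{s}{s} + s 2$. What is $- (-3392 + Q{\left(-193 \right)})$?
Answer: $\frac{10561}{3} \approx 3520.3$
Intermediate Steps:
$Q{\left(s \right)} = \frac{1}{3} + \frac{2 s}{3}$ ($Q{\left(s \right)} = \frac{\frac{s}{s} + s 2}{3} = \frac{1 + 2 s}{3} = \frac{1}{3} + \frac{2 s}{3}$)
$- (-3392 + Q{\left(-193 \right)}) = - (-3392 + \left(\frac{1}{3} + \frac{2}{3} \left(-193\right)\right)) = - (-3392 + \left(\frac{1}{3} - \frac{386}{3}\right)) = - (-3392 - \frac{385}{3}) = \left(-1\right) \left(- \frac{10561}{3}\right) = \frac{10561}{3}$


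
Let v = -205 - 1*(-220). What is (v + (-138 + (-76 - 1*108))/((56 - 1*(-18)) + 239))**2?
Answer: 19123129/97969 ≈ 195.20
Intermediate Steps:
v = 15 (v = -205 + 220 = 15)
(v + (-138 + (-76 - 1*108))/((56 - 1*(-18)) + 239))**2 = (15 + (-138 + (-76 - 1*108))/((56 - 1*(-18)) + 239))**2 = (15 + (-138 + (-76 - 108))/((56 + 18) + 239))**2 = (15 + (-138 - 184)/(74 + 239))**2 = (15 - 322/313)**2 = (4373/313)**2 = 19123129/97969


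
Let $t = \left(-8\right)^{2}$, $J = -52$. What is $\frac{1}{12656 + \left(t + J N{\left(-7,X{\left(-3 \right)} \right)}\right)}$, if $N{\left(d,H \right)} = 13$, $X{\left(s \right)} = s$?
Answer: $\frac{1}{12044} \approx 8.3029 \cdot 10^{-5}$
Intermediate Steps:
$t = 64$
$\frac{1}{12656 + \left(t + J N{\left(-7,X{\left(-3 \right)} \right)}\right)} = \frac{1}{12656 + \left(64 - 676\right)} = \frac{1}{12656 - 612} = \frac{1}{12044}$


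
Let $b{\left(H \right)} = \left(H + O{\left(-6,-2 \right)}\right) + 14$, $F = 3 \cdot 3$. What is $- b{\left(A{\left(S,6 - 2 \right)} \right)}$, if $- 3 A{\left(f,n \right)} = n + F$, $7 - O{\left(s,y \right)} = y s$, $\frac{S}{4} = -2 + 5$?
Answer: $- \frac{14}{3} \approx -4.6667$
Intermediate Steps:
$F = 9$
$S = 12$ ($S = 4 \left(-2 + 5\right) = 4 \cdot 3 = 12$)
$O{\left(s,y \right)} = 7 - s y$ ($O{\left(s,y \right)} = 7 - y s = 7 - s y$)
$A{\left(f,n \right)} = -3 - \frac{n}{3}$ ($A{\left(f,n \right)} = - \frac{n + 9}{3} = - \frac{9 + n}{3} = -3 - \frac{n}{3}$)
$b{\left(H \right)} = 9 + H$ ($b{\left(H \right)} = \left(H + \left(7 - \left(-6\right) \left(-2\right)\right)\right) + 14 = \left(H + \left(7 - 12\right)\right) + 14 = \left(H - 5\right) + 14 = \left(-5 + H\right) + 14 = 9 + H$)
$- b{\left(A{\left(S,6 - 2 \right)} \right)} = - (9 - \left(3 + \frac{6 - 2}{3}\right)) = - (9 - \frac{13}{3}) = \left(-1\right) \frac{14}{3} = - \frac{14}{3}$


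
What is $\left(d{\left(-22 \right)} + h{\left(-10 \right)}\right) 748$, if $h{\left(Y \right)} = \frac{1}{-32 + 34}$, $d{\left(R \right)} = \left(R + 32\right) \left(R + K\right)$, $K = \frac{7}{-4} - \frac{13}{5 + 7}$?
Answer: $- \frac{556138}{3} \approx -1.8538 \cdot 10^{5}$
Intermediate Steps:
$K = - \frac{17}{6}$ ($K = 7 \left(- \frac{1}{4}\right) - \frac{13}{12} = - \frac{7}{4} - \frac{13}{12} = - \frac{17}{6} \approx -2.8333$)
$d{\left(R \right)} = \left(32 + R\right) \left(- \frac{17}{6} + R\right)$ ($d{\left(R \right)} = \left(R + 32\right) \left(R - \frac{17}{6}\right) = \left(32 + R\right) \left(- \frac{17}{6} + R\right)$)
$h{\left(Y \right)} = \frac{1}{2}$
$\left(d{\left(-22 \right)} + h{\left(-10 \right)}\right) 748 = \left(\left(- \frac{272}{3} + \left(-22\right)^{2} + \frac{175}{6} \left(-22\right)\right) + \frac{1}{2}\right) 748 = \left(\left(- \frac{272}{3} + 484 - \frac{1925}{3}\right) + \frac{1}{2}\right) 748 = \left(- \frac{745}{3} + \frac{1}{2}\right) 748 = \left(- \frac{1487}{6}\right) 748 = - \frac{556138}{3}$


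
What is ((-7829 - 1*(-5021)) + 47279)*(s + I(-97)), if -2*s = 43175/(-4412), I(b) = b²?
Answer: 3694125521961/8824 ≈ 4.1864e+8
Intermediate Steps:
s = 43175/8824 (s = -43175/(2*(-4412)) = -43175*(-1)/(2*4412) = -½*(-43175/4412) = 43175/8824 ≈ 4.8929)
((-7829 - 1*(-5021)) + 47279)*(s + I(-97)) = ((-7829 - 1*(-5021)) + 47279)*(43175/8824 + (-97)²) = ((-7829 + 5021) + 47279)*(43175/8824 + 9409) = (-2808 + 47279)*(83068191/8824) = 44471*(83068191/8824) = 3694125521961/8824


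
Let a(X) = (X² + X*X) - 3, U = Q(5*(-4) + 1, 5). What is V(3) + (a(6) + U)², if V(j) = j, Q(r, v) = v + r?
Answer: 3028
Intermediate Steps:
Q(r, v) = r + v
U = -14 (U = (5*(-4) + 1) + 5 = (-20 + 1) + 5 = -19 + 5 = -14)
a(X) = -3 + 2*X² (a(X) = (X² + X²) - 3 = 2*X² - 3 = -3 + 2*X²)
V(3) + (a(6) + U)² = 3 + ((-3 + 2*6²) - 14)² = 3 + ((-3 + 2*36) - 14)² = 3 + ((-3 + 72) - 14)² = 3 + (69 - 14)² = 3 + 55² = 3 + 3025 = 3028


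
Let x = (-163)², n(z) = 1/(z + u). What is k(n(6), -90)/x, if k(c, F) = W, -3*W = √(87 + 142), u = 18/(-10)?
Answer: -√229/79707 ≈ -0.00018985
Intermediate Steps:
u = -9/5 (u = 18*(-⅒) = -9/5 ≈ -1.8000)
n(z) = 1/(-9/5 + z) (n(z) = 1/(z - 9/5) = 1/(-9/5 + z))
x = 26569
W = -√229/3 (W = -√(87 + 142)/3 = -√229/3 ≈ -5.0443)
k(c, F) = -√229/3
k(n(6), -90)/x = -√229/3/26569 = -√229/3*(1/26569) = -√229/79707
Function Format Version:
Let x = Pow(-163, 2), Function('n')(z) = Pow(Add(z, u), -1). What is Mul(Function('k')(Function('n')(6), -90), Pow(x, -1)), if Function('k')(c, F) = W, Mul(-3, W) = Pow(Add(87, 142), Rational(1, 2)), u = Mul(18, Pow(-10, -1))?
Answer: Mul(Rational(-1, 79707), Pow(229, Rational(1, 2))) ≈ -0.00018985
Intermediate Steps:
u = Rational(-9, 5) (u = Mul(18, Rational(-1, 10)) = Rational(-9, 5) ≈ -1.8000)
Function('n')(z) = Pow(Add(Rational(-9, 5), z), -1) (Function('n')(z) = Pow(Add(z, Rational(-9, 5)), -1) = Pow(Add(Rational(-9, 5), z), -1))
x = 26569
W = Mul(Rational(-1, 3), Pow(229, Rational(1, 2))) (W = Mul(Rational(-1, 3), Pow(Add(87, 142), Rational(1, 2))) = Mul(Rational(-1, 3), Pow(229, Rational(1, 2))) ≈ -5.0443)
Function('k')(c, F) = Mul(Rational(-1, 3), Pow(229, Rational(1, 2)))
Mul(Function('k')(Function('n')(6), -90), Pow(x, -1)) = Mul(Mul(Rational(-1, 3), Pow(229, Rational(1, 2))), Pow(26569, -1)) = Mul(Mul(Rational(-1, 3), Pow(229, Rational(1, 2))), Rational(1, 26569)) = Mul(Rational(-1, 79707), Pow(229, Rational(1, 2)))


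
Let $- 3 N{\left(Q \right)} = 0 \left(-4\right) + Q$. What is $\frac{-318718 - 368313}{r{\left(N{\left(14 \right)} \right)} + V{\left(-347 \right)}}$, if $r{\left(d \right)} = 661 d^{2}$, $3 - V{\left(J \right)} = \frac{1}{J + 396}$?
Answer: $- \frac{302980671}{6349558} \approx -47.717$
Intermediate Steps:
$N{\left(Q \right)} = - \frac{Q}{3}$ ($N{\left(Q \right)} = - \frac{0 \left(-4\right) + Q}{3} = - \frac{0 + Q}{3} = - \frac{Q}{3}$)
$V{\left(J \right)} = 3 - \frac{1}{396 + J}$ ($V{\left(J \right)} = 3 - \frac{1}{J + 396} = 3 - \frac{1}{396 + J}$)
$\frac{-318718 - 368313}{r{\left(N{\left(14 \right)} \right)} + V{\left(-347 \right)}} = \frac{-318718 - 368313}{661 \left(\left(- \frac{1}{3}\right) 14\right)^{2} + \frac{1187 + 3 \left(-347\right)}{396 - 347}} = - \frac{687031}{661 \left(- \frac{14}{3}\right)^{2} + \frac{1187 - 1041}{49}} = - \frac{687031}{661 \cdot \frac{196}{9} + \frac{1}{49} \cdot 146} = - \frac{687031}{\frac{129556}{9} + \frac{146}{49}} = - \frac{687031}{\frac{6349558}{441}} = \left(-687031\right) \frac{441}{6349558} = - \frac{302980671}{6349558}$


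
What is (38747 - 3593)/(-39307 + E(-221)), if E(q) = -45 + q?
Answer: -3906/4397 ≈ -0.88833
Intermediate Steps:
(38747 - 3593)/(-39307 + E(-221)) = (38747 - 3593)/(-39307 + (-45 - 221)) = 35154/(-39307 - 266) = 35154/(-39573) = 35154*(-1/39573) = -3906/4397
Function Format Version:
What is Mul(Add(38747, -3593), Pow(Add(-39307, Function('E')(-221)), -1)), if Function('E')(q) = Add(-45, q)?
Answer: Rational(-3906, 4397) ≈ -0.88833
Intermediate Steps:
Mul(Add(38747, -3593), Pow(Add(-39307, Function('E')(-221)), -1)) = Mul(Add(38747, -3593), Pow(Add(-39307, Add(-45, -221)), -1)) = Mul(35154, Pow(Add(-39307, -266), -1)) = Mul(35154, Pow(-39573, -1)) = Mul(35154, Rational(-1, 39573)) = Rational(-3906, 4397)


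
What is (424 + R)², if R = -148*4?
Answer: 28224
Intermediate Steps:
R = -592
(424 + R)² = (424 - 592)² = (-168)² = 28224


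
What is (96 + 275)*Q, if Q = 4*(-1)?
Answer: -1484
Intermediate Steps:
Q = -4
(96 + 275)*Q = (96 + 275)*(-4) = 371*(-4) = -1484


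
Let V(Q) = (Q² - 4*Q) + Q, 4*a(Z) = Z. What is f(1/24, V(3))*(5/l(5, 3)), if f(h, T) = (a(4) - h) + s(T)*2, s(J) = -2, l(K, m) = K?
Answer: -73/24 ≈ -3.0417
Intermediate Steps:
a(Z) = Z/4
V(Q) = Q² - 3*Q
f(h, T) = -3 - h (f(h, T) = ((¼)*4 - h) - 2*2 = (1 - h) - 4 = -3 - h)
f(1/24, V(3))*(5/l(5, 3)) = (-3 - 1/24)*(5/5) = (-3 - 1*1/24)*(5*(⅕)) = (-3 - 1/24)*1 = -73/24*1 = -73/24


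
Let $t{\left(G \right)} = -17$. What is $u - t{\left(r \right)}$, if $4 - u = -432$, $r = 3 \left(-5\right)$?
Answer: $453$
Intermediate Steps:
$r = -15$
$u = 436$ ($u = 4 - -432 = 4 + 432 = 436$)
$u - t{\left(r \right)} = 436 - -17 = 436 + 17 = 453$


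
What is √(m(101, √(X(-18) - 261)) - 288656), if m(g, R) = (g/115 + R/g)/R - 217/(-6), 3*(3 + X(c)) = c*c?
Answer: √(-236893852273066950 - 9241799970*I*√39)/905970 ≈ 6.5444e-5 - 537.23*I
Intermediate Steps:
X(c) = -3 + c²/3 (X(c) = -3 + (c*c)/3 = -3 + c²/3)
m(g, R) = 217/6 + (g/115 + R/g)/R (m(g, R) = (g*(1/115) + R/g)/R - 217*(-⅙) = (g/115 + R/g)/R + 217/6 = 217/6 + (g/115 + R/g)/R)
√(m(101, √(X(-18) - 261)) - 288656) = √((217/6 + 1/101 + (1/115)*101/√((-3 + (⅓)*(-18)²) - 261)) - 288656) = √((217/6 + 1/101 + (1/115)*101/√((-3 + (⅓)*324) - 261)) - 288656) = √((217/6 + 1/101 + (1/115)*101/√((-3 + 108) - 261)) - 288656) = √((217/6 + 1/101 + (1/115)*101/√(105 - 261)) - 288656) = √((217/6 + 1/101 + (1/115)*101/√(-156)) - 288656) = √((217/6 + 1/101 + (1/115)*101/(2*I*√39)) - 288656) = √((217/6 + 1/101 + (1/115)*101*(-I*√39/78)) - 288656) = √((217/6 + 1/101 - 101*I*√39/8970) - 288656) = √((21923/606 - 101*I*√39/8970) - 288656) = √(-174903613/606 - 101*I*√39/8970)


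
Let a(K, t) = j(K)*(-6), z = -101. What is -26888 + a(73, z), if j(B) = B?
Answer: -27326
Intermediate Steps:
a(K, t) = -6*K (a(K, t) = K*(-6) = -6*K)
-26888 + a(73, z) = -26888 - 6*73 = -26888 - 438 = -27326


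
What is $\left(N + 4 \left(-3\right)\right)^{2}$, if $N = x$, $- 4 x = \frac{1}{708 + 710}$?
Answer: $\frac{4632844225}{32171584} \approx 144.0$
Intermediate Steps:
$x = - \frac{1}{5672}$ ($x = - \frac{1}{4 \left(708 + 710\right)} = - \frac{1}{4 \cdot 1418} = \left(- \frac{1}{4}\right) \frac{1}{1418} = - \frac{1}{5672} \approx -0.0001763$)
$N = - \frac{1}{5672} \approx -0.0001763$
$\left(N + 4 \left(-3\right)\right)^{2} = \left(- \frac{1}{5672} + 4 \left(-3\right)\right)^{2} = \left(- \frac{1}{5672} - 12\right)^{2} = \left(- \frac{68065}{5672}\right)^{2} = \frac{4632844225}{32171584}$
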